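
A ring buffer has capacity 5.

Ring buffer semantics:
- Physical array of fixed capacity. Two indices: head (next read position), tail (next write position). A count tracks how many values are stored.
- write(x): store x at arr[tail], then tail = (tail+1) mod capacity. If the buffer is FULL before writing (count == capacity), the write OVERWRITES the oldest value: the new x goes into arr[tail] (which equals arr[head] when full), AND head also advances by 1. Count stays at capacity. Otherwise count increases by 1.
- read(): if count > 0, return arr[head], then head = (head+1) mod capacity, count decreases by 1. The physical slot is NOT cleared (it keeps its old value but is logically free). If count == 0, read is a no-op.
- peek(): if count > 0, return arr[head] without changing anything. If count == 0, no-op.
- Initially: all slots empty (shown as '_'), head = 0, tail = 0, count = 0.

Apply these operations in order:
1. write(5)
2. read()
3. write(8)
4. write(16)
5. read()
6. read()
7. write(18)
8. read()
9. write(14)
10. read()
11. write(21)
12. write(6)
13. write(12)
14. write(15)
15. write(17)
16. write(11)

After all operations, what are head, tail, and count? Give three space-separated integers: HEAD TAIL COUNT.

After op 1 (write(5)): arr=[5 _ _ _ _] head=0 tail=1 count=1
After op 2 (read()): arr=[5 _ _ _ _] head=1 tail=1 count=0
After op 3 (write(8)): arr=[5 8 _ _ _] head=1 tail=2 count=1
After op 4 (write(16)): arr=[5 8 16 _ _] head=1 tail=3 count=2
After op 5 (read()): arr=[5 8 16 _ _] head=2 tail=3 count=1
After op 6 (read()): arr=[5 8 16 _ _] head=3 tail=3 count=0
After op 7 (write(18)): arr=[5 8 16 18 _] head=3 tail=4 count=1
After op 8 (read()): arr=[5 8 16 18 _] head=4 tail=4 count=0
After op 9 (write(14)): arr=[5 8 16 18 14] head=4 tail=0 count=1
After op 10 (read()): arr=[5 8 16 18 14] head=0 tail=0 count=0
After op 11 (write(21)): arr=[21 8 16 18 14] head=0 tail=1 count=1
After op 12 (write(6)): arr=[21 6 16 18 14] head=0 tail=2 count=2
After op 13 (write(12)): arr=[21 6 12 18 14] head=0 tail=3 count=3
After op 14 (write(15)): arr=[21 6 12 15 14] head=0 tail=4 count=4
After op 15 (write(17)): arr=[21 6 12 15 17] head=0 tail=0 count=5
After op 16 (write(11)): arr=[11 6 12 15 17] head=1 tail=1 count=5

Answer: 1 1 5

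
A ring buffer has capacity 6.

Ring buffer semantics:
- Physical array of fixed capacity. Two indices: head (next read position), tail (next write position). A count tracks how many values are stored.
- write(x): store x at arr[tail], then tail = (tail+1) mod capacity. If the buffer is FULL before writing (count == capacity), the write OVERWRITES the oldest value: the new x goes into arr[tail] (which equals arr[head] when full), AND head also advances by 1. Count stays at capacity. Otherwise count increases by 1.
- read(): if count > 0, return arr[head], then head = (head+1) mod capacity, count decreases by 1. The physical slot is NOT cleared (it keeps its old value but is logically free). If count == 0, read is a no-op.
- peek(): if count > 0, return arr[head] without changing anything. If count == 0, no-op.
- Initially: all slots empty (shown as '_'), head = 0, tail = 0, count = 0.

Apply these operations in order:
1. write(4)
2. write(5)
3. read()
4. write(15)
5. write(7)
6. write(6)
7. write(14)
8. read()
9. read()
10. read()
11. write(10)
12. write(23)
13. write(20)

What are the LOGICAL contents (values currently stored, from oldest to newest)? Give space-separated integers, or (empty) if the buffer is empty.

Answer: 6 14 10 23 20

Derivation:
After op 1 (write(4)): arr=[4 _ _ _ _ _] head=0 tail=1 count=1
After op 2 (write(5)): arr=[4 5 _ _ _ _] head=0 tail=2 count=2
After op 3 (read()): arr=[4 5 _ _ _ _] head=1 tail=2 count=1
After op 4 (write(15)): arr=[4 5 15 _ _ _] head=1 tail=3 count=2
After op 5 (write(7)): arr=[4 5 15 7 _ _] head=1 tail=4 count=3
After op 6 (write(6)): arr=[4 5 15 7 6 _] head=1 tail=5 count=4
After op 7 (write(14)): arr=[4 5 15 7 6 14] head=1 tail=0 count=5
After op 8 (read()): arr=[4 5 15 7 6 14] head=2 tail=0 count=4
After op 9 (read()): arr=[4 5 15 7 6 14] head=3 tail=0 count=3
After op 10 (read()): arr=[4 5 15 7 6 14] head=4 tail=0 count=2
After op 11 (write(10)): arr=[10 5 15 7 6 14] head=4 tail=1 count=3
After op 12 (write(23)): arr=[10 23 15 7 6 14] head=4 tail=2 count=4
After op 13 (write(20)): arr=[10 23 20 7 6 14] head=4 tail=3 count=5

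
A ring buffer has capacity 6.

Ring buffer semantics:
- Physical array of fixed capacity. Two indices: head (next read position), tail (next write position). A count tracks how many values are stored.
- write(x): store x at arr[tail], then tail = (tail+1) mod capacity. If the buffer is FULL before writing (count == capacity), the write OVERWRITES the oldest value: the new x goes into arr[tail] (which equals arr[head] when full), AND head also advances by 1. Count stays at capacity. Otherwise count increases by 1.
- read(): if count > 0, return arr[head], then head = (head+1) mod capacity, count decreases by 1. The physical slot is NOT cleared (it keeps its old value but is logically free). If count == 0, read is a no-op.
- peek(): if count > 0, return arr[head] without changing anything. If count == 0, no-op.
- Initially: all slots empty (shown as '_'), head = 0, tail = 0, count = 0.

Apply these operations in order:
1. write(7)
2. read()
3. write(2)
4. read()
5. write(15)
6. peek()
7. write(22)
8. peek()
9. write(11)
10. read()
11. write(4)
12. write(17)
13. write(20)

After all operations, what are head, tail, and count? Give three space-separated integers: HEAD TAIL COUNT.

After op 1 (write(7)): arr=[7 _ _ _ _ _] head=0 tail=1 count=1
After op 2 (read()): arr=[7 _ _ _ _ _] head=1 tail=1 count=0
After op 3 (write(2)): arr=[7 2 _ _ _ _] head=1 tail=2 count=1
After op 4 (read()): arr=[7 2 _ _ _ _] head=2 tail=2 count=0
After op 5 (write(15)): arr=[7 2 15 _ _ _] head=2 tail=3 count=1
After op 6 (peek()): arr=[7 2 15 _ _ _] head=2 tail=3 count=1
After op 7 (write(22)): arr=[7 2 15 22 _ _] head=2 tail=4 count=2
After op 8 (peek()): arr=[7 2 15 22 _ _] head=2 tail=4 count=2
After op 9 (write(11)): arr=[7 2 15 22 11 _] head=2 tail=5 count=3
After op 10 (read()): arr=[7 2 15 22 11 _] head=3 tail=5 count=2
After op 11 (write(4)): arr=[7 2 15 22 11 4] head=3 tail=0 count=3
After op 12 (write(17)): arr=[17 2 15 22 11 4] head=3 tail=1 count=4
After op 13 (write(20)): arr=[17 20 15 22 11 4] head=3 tail=2 count=5

Answer: 3 2 5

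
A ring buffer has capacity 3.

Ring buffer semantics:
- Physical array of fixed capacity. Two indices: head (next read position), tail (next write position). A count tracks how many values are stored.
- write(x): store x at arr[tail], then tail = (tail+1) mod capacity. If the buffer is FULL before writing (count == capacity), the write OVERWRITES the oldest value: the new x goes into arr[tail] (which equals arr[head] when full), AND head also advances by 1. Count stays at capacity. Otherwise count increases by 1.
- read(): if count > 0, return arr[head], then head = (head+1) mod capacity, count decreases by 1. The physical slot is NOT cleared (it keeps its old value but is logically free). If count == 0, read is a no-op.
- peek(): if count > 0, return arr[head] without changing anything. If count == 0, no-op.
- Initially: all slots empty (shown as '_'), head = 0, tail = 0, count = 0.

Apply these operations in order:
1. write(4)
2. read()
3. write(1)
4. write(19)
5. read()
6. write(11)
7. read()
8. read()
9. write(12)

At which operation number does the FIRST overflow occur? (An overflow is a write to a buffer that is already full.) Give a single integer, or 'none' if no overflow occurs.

Answer: none

Derivation:
After op 1 (write(4)): arr=[4 _ _] head=0 tail=1 count=1
After op 2 (read()): arr=[4 _ _] head=1 tail=1 count=0
After op 3 (write(1)): arr=[4 1 _] head=1 tail=2 count=1
After op 4 (write(19)): arr=[4 1 19] head=1 tail=0 count=2
After op 5 (read()): arr=[4 1 19] head=2 tail=0 count=1
After op 6 (write(11)): arr=[11 1 19] head=2 tail=1 count=2
After op 7 (read()): arr=[11 1 19] head=0 tail=1 count=1
After op 8 (read()): arr=[11 1 19] head=1 tail=1 count=0
After op 9 (write(12)): arr=[11 12 19] head=1 tail=2 count=1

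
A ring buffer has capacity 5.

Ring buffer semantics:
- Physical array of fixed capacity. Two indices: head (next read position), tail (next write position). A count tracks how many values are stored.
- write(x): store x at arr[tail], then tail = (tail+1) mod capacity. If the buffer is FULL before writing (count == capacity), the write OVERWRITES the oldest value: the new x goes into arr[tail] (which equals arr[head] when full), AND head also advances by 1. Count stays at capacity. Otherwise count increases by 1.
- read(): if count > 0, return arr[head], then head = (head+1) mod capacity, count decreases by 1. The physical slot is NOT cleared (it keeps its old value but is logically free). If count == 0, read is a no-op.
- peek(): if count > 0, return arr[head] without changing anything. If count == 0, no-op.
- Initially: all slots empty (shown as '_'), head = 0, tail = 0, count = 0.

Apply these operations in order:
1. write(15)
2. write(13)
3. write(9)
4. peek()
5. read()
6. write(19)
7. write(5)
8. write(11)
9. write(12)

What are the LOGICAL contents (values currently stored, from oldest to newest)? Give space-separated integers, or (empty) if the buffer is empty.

Answer: 9 19 5 11 12

Derivation:
After op 1 (write(15)): arr=[15 _ _ _ _] head=0 tail=1 count=1
After op 2 (write(13)): arr=[15 13 _ _ _] head=0 tail=2 count=2
After op 3 (write(9)): arr=[15 13 9 _ _] head=0 tail=3 count=3
After op 4 (peek()): arr=[15 13 9 _ _] head=0 tail=3 count=3
After op 5 (read()): arr=[15 13 9 _ _] head=1 tail=3 count=2
After op 6 (write(19)): arr=[15 13 9 19 _] head=1 tail=4 count=3
After op 7 (write(5)): arr=[15 13 9 19 5] head=1 tail=0 count=4
After op 8 (write(11)): arr=[11 13 9 19 5] head=1 tail=1 count=5
After op 9 (write(12)): arr=[11 12 9 19 5] head=2 tail=2 count=5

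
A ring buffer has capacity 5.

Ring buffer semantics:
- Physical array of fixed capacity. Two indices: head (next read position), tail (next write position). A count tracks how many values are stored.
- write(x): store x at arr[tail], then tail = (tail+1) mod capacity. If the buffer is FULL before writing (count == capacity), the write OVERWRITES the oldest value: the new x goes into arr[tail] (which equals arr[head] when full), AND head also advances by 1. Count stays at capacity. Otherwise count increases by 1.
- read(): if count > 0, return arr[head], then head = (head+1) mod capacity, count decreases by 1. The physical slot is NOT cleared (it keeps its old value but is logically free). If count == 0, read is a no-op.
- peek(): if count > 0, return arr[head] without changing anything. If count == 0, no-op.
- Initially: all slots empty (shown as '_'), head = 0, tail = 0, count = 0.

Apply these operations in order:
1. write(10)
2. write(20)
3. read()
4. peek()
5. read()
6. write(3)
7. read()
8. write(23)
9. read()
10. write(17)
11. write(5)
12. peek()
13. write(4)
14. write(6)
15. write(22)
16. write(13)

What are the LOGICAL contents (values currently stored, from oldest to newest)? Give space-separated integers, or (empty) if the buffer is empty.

After op 1 (write(10)): arr=[10 _ _ _ _] head=0 tail=1 count=1
After op 2 (write(20)): arr=[10 20 _ _ _] head=0 tail=2 count=2
After op 3 (read()): arr=[10 20 _ _ _] head=1 tail=2 count=1
After op 4 (peek()): arr=[10 20 _ _ _] head=1 tail=2 count=1
After op 5 (read()): arr=[10 20 _ _ _] head=2 tail=2 count=0
After op 6 (write(3)): arr=[10 20 3 _ _] head=2 tail=3 count=1
After op 7 (read()): arr=[10 20 3 _ _] head=3 tail=3 count=0
After op 8 (write(23)): arr=[10 20 3 23 _] head=3 tail=4 count=1
After op 9 (read()): arr=[10 20 3 23 _] head=4 tail=4 count=0
After op 10 (write(17)): arr=[10 20 3 23 17] head=4 tail=0 count=1
After op 11 (write(5)): arr=[5 20 3 23 17] head=4 tail=1 count=2
After op 12 (peek()): arr=[5 20 3 23 17] head=4 tail=1 count=2
After op 13 (write(4)): arr=[5 4 3 23 17] head=4 tail=2 count=3
After op 14 (write(6)): arr=[5 4 6 23 17] head=4 tail=3 count=4
After op 15 (write(22)): arr=[5 4 6 22 17] head=4 tail=4 count=5
After op 16 (write(13)): arr=[5 4 6 22 13] head=0 tail=0 count=5

Answer: 5 4 6 22 13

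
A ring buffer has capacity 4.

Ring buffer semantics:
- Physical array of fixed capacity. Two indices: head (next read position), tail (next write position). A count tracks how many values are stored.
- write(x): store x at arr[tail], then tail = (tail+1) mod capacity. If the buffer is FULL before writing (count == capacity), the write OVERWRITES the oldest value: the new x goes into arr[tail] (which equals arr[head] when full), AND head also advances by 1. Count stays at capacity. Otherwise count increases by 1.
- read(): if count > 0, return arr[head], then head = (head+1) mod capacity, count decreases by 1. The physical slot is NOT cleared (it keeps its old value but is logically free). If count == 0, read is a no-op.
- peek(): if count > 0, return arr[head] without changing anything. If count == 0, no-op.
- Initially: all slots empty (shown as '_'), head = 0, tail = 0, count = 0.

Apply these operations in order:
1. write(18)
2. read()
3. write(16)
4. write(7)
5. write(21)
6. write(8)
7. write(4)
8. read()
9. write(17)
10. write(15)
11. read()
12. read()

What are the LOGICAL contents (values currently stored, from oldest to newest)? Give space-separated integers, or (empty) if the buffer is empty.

After op 1 (write(18)): arr=[18 _ _ _] head=0 tail=1 count=1
After op 2 (read()): arr=[18 _ _ _] head=1 tail=1 count=0
After op 3 (write(16)): arr=[18 16 _ _] head=1 tail=2 count=1
After op 4 (write(7)): arr=[18 16 7 _] head=1 tail=3 count=2
After op 5 (write(21)): arr=[18 16 7 21] head=1 tail=0 count=3
After op 6 (write(8)): arr=[8 16 7 21] head=1 tail=1 count=4
After op 7 (write(4)): arr=[8 4 7 21] head=2 tail=2 count=4
After op 8 (read()): arr=[8 4 7 21] head=3 tail=2 count=3
After op 9 (write(17)): arr=[8 4 17 21] head=3 tail=3 count=4
After op 10 (write(15)): arr=[8 4 17 15] head=0 tail=0 count=4
After op 11 (read()): arr=[8 4 17 15] head=1 tail=0 count=3
After op 12 (read()): arr=[8 4 17 15] head=2 tail=0 count=2

Answer: 17 15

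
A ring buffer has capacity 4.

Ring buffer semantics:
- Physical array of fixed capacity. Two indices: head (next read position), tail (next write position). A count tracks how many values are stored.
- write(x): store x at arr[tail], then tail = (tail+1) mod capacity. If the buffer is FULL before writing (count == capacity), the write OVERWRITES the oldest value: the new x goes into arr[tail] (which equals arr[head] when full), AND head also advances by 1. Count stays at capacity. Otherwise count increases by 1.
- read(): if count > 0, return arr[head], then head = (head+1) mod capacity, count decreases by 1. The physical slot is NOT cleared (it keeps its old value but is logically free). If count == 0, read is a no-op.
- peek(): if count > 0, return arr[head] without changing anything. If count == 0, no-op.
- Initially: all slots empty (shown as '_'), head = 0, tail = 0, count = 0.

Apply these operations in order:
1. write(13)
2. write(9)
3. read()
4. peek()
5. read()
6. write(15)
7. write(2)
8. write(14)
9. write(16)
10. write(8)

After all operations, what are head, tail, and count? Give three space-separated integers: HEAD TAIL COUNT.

Answer: 3 3 4

Derivation:
After op 1 (write(13)): arr=[13 _ _ _] head=0 tail=1 count=1
After op 2 (write(9)): arr=[13 9 _ _] head=0 tail=2 count=2
After op 3 (read()): arr=[13 9 _ _] head=1 tail=2 count=1
After op 4 (peek()): arr=[13 9 _ _] head=1 tail=2 count=1
After op 5 (read()): arr=[13 9 _ _] head=2 tail=2 count=0
After op 6 (write(15)): arr=[13 9 15 _] head=2 tail=3 count=1
After op 7 (write(2)): arr=[13 9 15 2] head=2 tail=0 count=2
After op 8 (write(14)): arr=[14 9 15 2] head=2 tail=1 count=3
After op 9 (write(16)): arr=[14 16 15 2] head=2 tail=2 count=4
After op 10 (write(8)): arr=[14 16 8 2] head=3 tail=3 count=4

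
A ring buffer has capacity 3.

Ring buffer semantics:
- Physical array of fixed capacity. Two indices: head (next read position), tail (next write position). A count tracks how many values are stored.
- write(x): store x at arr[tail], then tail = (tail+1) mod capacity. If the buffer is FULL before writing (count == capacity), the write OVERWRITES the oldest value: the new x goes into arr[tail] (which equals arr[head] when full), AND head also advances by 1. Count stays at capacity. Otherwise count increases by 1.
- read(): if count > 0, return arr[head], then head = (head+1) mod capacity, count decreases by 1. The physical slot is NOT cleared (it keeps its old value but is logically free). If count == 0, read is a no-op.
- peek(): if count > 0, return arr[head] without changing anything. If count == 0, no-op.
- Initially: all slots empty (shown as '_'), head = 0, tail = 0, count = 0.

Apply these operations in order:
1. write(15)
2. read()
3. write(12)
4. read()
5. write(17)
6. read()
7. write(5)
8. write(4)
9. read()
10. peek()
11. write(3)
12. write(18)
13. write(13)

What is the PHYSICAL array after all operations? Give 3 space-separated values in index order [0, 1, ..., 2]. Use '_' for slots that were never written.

After op 1 (write(15)): arr=[15 _ _] head=0 tail=1 count=1
After op 2 (read()): arr=[15 _ _] head=1 tail=1 count=0
After op 3 (write(12)): arr=[15 12 _] head=1 tail=2 count=1
After op 4 (read()): arr=[15 12 _] head=2 tail=2 count=0
After op 5 (write(17)): arr=[15 12 17] head=2 tail=0 count=1
After op 6 (read()): arr=[15 12 17] head=0 tail=0 count=0
After op 7 (write(5)): arr=[5 12 17] head=0 tail=1 count=1
After op 8 (write(4)): arr=[5 4 17] head=0 tail=2 count=2
After op 9 (read()): arr=[5 4 17] head=1 tail=2 count=1
After op 10 (peek()): arr=[5 4 17] head=1 tail=2 count=1
After op 11 (write(3)): arr=[5 4 3] head=1 tail=0 count=2
After op 12 (write(18)): arr=[18 4 3] head=1 tail=1 count=3
After op 13 (write(13)): arr=[18 13 3] head=2 tail=2 count=3

Answer: 18 13 3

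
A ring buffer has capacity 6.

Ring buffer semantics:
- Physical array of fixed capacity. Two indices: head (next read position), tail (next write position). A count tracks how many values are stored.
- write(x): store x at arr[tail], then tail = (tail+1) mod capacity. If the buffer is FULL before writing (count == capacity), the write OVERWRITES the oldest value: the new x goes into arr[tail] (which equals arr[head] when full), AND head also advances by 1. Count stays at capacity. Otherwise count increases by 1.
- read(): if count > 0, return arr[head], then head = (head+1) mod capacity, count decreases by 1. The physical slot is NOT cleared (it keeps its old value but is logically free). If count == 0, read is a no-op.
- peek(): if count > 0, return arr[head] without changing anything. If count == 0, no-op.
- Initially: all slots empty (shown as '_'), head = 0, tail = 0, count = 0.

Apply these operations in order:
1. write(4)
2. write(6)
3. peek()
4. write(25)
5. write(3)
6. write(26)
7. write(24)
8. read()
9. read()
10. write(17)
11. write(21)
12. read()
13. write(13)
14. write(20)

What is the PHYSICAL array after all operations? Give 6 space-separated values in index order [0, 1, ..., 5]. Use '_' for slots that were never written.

After op 1 (write(4)): arr=[4 _ _ _ _ _] head=0 tail=1 count=1
After op 2 (write(6)): arr=[4 6 _ _ _ _] head=0 tail=2 count=2
After op 3 (peek()): arr=[4 6 _ _ _ _] head=0 tail=2 count=2
After op 4 (write(25)): arr=[4 6 25 _ _ _] head=0 tail=3 count=3
After op 5 (write(3)): arr=[4 6 25 3 _ _] head=0 tail=4 count=4
After op 6 (write(26)): arr=[4 6 25 3 26 _] head=0 tail=5 count=5
After op 7 (write(24)): arr=[4 6 25 3 26 24] head=0 tail=0 count=6
After op 8 (read()): arr=[4 6 25 3 26 24] head=1 tail=0 count=5
After op 9 (read()): arr=[4 6 25 3 26 24] head=2 tail=0 count=4
After op 10 (write(17)): arr=[17 6 25 3 26 24] head=2 tail=1 count=5
After op 11 (write(21)): arr=[17 21 25 3 26 24] head=2 tail=2 count=6
After op 12 (read()): arr=[17 21 25 3 26 24] head=3 tail=2 count=5
After op 13 (write(13)): arr=[17 21 13 3 26 24] head=3 tail=3 count=6
After op 14 (write(20)): arr=[17 21 13 20 26 24] head=4 tail=4 count=6

Answer: 17 21 13 20 26 24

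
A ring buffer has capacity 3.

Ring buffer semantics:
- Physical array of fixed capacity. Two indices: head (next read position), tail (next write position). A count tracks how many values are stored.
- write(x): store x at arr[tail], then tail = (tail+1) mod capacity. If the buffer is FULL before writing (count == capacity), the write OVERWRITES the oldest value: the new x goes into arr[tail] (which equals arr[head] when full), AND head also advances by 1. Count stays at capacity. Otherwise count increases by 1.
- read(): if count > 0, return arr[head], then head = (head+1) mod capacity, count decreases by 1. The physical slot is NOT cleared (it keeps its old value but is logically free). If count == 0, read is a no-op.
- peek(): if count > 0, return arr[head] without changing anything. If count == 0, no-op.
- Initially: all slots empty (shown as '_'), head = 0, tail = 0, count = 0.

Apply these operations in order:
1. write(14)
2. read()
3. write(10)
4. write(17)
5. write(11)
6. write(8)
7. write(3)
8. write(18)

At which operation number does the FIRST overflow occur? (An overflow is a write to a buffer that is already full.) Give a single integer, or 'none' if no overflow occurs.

After op 1 (write(14)): arr=[14 _ _] head=0 tail=1 count=1
After op 2 (read()): arr=[14 _ _] head=1 tail=1 count=0
After op 3 (write(10)): arr=[14 10 _] head=1 tail=2 count=1
After op 4 (write(17)): arr=[14 10 17] head=1 tail=0 count=2
After op 5 (write(11)): arr=[11 10 17] head=1 tail=1 count=3
After op 6 (write(8)): arr=[11 8 17] head=2 tail=2 count=3
After op 7 (write(3)): arr=[11 8 3] head=0 tail=0 count=3
After op 8 (write(18)): arr=[18 8 3] head=1 tail=1 count=3

Answer: 6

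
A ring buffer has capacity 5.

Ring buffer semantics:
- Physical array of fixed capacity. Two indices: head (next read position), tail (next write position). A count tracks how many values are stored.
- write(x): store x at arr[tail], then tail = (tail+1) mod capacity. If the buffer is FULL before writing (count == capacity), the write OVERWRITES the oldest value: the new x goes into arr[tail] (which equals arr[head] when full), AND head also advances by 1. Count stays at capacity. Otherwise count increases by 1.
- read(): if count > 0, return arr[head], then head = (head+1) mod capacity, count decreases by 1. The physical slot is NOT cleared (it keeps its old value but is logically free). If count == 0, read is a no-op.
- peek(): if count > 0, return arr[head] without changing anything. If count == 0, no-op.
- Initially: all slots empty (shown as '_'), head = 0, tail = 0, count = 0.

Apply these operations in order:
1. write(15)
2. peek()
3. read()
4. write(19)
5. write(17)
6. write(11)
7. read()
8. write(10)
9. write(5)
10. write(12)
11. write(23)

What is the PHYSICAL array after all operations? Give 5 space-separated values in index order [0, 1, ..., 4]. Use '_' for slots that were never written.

After op 1 (write(15)): arr=[15 _ _ _ _] head=0 tail=1 count=1
After op 2 (peek()): arr=[15 _ _ _ _] head=0 tail=1 count=1
After op 3 (read()): arr=[15 _ _ _ _] head=1 tail=1 count=0
After op 4 (write(19)): arr=[15 19 _ _ _] head=1 tail=2 count=1
After op 5 (write(17)): arr=[15 19 17 _ _] head=1 tail=3 count=2
After op 6 (write(11)): arr=[15 19 17 11 _] head=1 tail=4 count=3
After op 7 (read()): arr=[15 19 17 11 _] head=2 tail=4 count=2
After op 8 (write(10)): arr=[15 19 17 11 10] head=2 tail=0 count=3
After op 9 (write(5)): arr=[5 19 17 11 10] head=2 tail=1 count=4
After op 10 (write(12)): arr=[5 12 17 11 10] head=2 tail=2 count=5
After op 11 (write(23)): arr=[5 12 23 11 10] head=3 tail=3 count=5

Answer: 5 12 23 11 10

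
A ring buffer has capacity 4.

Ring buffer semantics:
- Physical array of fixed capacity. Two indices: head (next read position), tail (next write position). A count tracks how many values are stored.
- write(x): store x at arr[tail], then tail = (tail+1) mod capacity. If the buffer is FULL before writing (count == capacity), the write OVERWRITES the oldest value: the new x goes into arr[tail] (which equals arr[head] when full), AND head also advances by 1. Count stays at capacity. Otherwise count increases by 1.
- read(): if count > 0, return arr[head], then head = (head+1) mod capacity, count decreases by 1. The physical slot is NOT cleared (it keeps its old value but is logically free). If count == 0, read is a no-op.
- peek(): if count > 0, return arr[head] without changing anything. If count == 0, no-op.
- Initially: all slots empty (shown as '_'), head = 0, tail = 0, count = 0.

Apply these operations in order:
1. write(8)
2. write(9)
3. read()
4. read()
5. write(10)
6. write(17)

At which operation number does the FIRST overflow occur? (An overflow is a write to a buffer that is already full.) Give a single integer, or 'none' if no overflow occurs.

After op 1 (write(8)): arr=[8 _ _ _] head=0 tail=1 count=1
After op 2 (write(9)): arr=[8 9 _ _] head=0 tail=2 count=2
After op 3 (read()): arr=[8 9 _ _] head=1 tail=2 count=1
After op 4 (read()): arr=[8 9 _ _] head=2 tail=2 count=0
After op 5 (write(10)): arr=[8 9 10 _] head=2 tail=3 count=1
After op 6 (write(17)): arr=[8 9 10 17] head=2 tail=0 count=2

Answer: none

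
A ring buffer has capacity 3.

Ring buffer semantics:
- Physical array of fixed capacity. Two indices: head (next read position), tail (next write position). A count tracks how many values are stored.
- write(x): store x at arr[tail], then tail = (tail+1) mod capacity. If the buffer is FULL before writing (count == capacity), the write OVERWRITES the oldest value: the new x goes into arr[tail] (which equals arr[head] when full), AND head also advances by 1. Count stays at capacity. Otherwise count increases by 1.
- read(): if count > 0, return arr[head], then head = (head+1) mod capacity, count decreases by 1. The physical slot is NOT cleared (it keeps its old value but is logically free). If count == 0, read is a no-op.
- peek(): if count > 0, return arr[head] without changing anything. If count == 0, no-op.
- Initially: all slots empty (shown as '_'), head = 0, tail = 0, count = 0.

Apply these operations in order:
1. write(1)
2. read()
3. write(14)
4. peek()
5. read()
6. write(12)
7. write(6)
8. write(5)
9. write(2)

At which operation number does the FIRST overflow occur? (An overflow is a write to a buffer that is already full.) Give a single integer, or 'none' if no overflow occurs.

After op 1 (write(1)): arr=[1 _ _] head=0 tail=1 count=1
After op 2 (read()): arr=[1 _ _] head=1 tail=1 count=0
After op 3 (write(14)): arr=[1 14 _] head=1 tail=2 count=1
After op 4 (peek()): arr=[1 14 _] head=1 tail=2 count=1
After op 5 (read()): arr=[1 14 _] head=2 tail=2 count=0
After op 6 (write(12)): arr=[1 14 12] head=2 tail=0 count=1
After op 7 (write(6)): arr=[6 14 12] head=2 tail=1 count=2
After op 8 (write(5)): arr=[6 5 12] head=2 tail=2 count=3
After op 9 (write(2)): arr=[6 5 2] head=0 tail=0 count=3

Answer: 9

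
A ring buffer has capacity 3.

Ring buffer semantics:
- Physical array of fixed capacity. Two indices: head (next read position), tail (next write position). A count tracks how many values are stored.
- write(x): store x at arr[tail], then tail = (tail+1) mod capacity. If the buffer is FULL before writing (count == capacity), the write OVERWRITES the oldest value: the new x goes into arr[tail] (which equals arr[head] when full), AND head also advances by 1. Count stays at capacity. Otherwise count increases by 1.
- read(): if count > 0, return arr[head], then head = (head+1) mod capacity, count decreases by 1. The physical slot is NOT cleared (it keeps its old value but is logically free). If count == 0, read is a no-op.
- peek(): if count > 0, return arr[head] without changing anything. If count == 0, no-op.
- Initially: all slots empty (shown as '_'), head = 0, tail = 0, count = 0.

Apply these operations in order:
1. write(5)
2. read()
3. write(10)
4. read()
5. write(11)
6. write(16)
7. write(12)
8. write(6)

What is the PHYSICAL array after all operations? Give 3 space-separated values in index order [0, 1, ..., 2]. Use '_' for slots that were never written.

Answer: 16 12 6

Derivation:
After op 1 (write(5)): arr=[5 _ _] head=0 tail=1 count=1
After op 2 (read()): arr=[5 _ _] head=1 tail=1 count=0
After op 3 (write(10)): arr=[5 10 _] head=1 tail=2 count=1
After op 4 (read()): arr=[5 10 _] head=2 tail=2 count=0
After op 5 (write(11)): arr=[5 10 11] head=2 tail=0 count=1
After op 6 (write(16)): arr=[16 10 11] head=2 tail=1 count=2
After op 7 (write(12)): arr=[16 12 11] head=2 tail=2 count=3
After op 8 (write(6)): arr=[16 12 6] head=0 tail=0 count=3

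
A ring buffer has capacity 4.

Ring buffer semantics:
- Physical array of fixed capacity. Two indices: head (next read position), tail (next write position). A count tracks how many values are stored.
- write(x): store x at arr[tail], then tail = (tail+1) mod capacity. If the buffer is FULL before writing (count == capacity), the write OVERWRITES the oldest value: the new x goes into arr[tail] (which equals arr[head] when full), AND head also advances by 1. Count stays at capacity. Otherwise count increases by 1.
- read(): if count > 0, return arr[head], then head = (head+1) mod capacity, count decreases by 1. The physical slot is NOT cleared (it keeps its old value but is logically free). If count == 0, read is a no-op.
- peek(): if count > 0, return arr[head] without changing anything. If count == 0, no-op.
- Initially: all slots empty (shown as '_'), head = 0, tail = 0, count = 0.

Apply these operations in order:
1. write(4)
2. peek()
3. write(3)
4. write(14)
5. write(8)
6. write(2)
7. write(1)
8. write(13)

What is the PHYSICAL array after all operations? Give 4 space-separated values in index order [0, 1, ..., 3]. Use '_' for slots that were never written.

Answer: 2 1 13 8

Derivation:
After op 1 (write(4)): arr=[4 _ _ _] head=0 tail=1 count=1
After op 2 (peek()): arr=[4 _ _ _] head=0 tail=1 count=1
After op 3 (write(3)): arr=[4 3 _ _] head=0 tail=2 count=2
After op 4 (write(14)): arr=[4 3 14 _] head=0 tail=3 count=3
After op 5 (write(8)): arr=[4 3 14 8] head=0 tail=0 count=4
After op 6 (write(2)): arr=[2 3 14 8] head=1 tail=1 count=4
After op 7 (write(1)): arr=[2 1 14 8] head=2 tail=2 count=4
After op 8 (write(13)): arr=[2 1 13 8] head=3 tail=3 count=4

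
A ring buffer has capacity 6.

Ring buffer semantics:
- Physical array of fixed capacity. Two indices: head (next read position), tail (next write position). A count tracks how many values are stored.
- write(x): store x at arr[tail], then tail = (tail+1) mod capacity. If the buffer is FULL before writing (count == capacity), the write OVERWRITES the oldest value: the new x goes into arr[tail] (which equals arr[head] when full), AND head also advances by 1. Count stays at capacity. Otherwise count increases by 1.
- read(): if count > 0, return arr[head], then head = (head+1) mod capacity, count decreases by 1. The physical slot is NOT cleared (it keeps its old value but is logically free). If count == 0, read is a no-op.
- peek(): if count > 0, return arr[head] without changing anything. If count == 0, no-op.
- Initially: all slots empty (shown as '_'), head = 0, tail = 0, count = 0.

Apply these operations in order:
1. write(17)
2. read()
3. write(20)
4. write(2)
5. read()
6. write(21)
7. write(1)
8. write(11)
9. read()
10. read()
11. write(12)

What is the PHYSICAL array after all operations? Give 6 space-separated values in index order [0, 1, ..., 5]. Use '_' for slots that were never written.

Answer: 12 20 2 21 1 11

Derivation:
After op 1 (write(17)): arr=[17 _ _ _ _ _] head=0 tail=1 count=1
After op 2 (read()): arr=[17 _ _ _ _ _] head=1 tail=1 count=0
After op 3 (write(20)): arr=[17 20 _ _ _ _] head=1 tail=2 count=1
After op 4 (write(2)): arr=[17 20 2 _ _ _] head=1 tail=3 count=2
After op 5 (read()): arr=[17 20 2 _ _ _] head=2 tail=3 count=1
After op 6 (write(21)): arr=[17 20 2 21 _ _] head=2 tail=4 count=2
After op 7 (write(1)): arr=[17 20 2 21 1 _] head=2 tail=5 count=3
After op 8 (write(11)): arr=[17 20 2 21 1 11] head=2 tail=0 count=4
After op 9 (read()): arr=[17 20 2 21 1 11] head=3 tail=0 count=3
After op 10 (read()): arr=[17 20 2 21 1 11] head=4 tail=0 count=2
After op 11 (write(12)): arr=[12 20 2 21 1 11] head=4 tail=1 count=3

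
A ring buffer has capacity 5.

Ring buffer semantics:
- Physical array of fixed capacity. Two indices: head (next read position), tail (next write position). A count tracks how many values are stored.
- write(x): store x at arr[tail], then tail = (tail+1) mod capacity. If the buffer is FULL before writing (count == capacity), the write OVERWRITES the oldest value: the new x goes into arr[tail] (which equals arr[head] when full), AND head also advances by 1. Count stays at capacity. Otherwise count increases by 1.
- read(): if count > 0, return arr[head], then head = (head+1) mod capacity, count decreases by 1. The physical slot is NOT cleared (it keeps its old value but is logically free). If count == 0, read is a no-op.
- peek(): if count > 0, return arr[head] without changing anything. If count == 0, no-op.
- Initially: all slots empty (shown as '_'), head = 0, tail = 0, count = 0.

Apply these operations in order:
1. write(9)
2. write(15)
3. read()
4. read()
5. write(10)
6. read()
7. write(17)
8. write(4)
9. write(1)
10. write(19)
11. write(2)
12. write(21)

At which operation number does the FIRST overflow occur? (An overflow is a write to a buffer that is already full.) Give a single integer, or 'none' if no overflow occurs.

After op 1 (write(9)): arr=[9 _ _ _ _] head=0 tail=1 count=1
After op 2 (write(15)): arr=[9 15 _ _ _] head=0 tail=2 count=2
After op 3 (read()): arr=[9 15 _ _ _] head=1 tail=2 count=1
After op 4 (read()): arr=[9 15 _ _ _] head=2 tail=2 count=0
After op 5 (write(10)): arr=[9 15 10 _ _] head=2 tail=3 count=1
After op 6 (read()): arr=[9 15 10 _ _] head=3 tail=3 count=0
After op 7 (write(17)): arr=[9 15 10 17 _] head=3 tail=4 count=1
After op 8 (write(4)): arr=[9 15 10 17 4] head=3 tail=0 count=2
After op 9 (write(1)): arr=[1 15 10 17 4] head=3 tail=1 count=3
After op 10 (write(19)): arr=[1 19 10 17 4] head=3 tail=2 count=4
After op 11 (write(2)): arr=[1 19 2 17 4] head=3 tail=3 count=5
After op 12 (write(21)): arr=[1 19 2 21 4] head=4 tail=4 count=5

Answer: 12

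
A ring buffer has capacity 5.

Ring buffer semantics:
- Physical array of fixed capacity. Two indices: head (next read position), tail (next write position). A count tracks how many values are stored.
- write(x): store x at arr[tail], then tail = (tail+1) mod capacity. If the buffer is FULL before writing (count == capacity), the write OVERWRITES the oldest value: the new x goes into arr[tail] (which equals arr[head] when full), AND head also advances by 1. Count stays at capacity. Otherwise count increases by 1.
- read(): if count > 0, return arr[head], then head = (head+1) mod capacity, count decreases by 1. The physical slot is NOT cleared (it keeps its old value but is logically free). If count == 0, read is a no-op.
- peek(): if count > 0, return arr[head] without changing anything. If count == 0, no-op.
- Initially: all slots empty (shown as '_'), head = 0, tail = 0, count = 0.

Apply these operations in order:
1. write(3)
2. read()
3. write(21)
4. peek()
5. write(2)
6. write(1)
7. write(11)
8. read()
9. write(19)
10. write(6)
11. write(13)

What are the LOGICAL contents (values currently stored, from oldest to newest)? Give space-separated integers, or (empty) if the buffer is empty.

Answer: 1 11 19 6 13

Derivation:
After op 1 (write(3)): arr=[3 _ _ _ _] head=0 tail=1 count=1
After op 2 (read()): arr=[3 _ _ _ _] head=1 tail=1 count=0
After op 3 (write(21)): arr=[3 21 _ _ _] head=1 tail=2 count=1
After op 4 (peek()): arr=[3 21 _ _ _] head=1 tail=2 count=1
After op 5 (write(2)): arr=[3 21 2 _ _] head=1 tail=3 count=2
After op 6 (write(1)): arr=[3 21 2 1 _] head=1 tail=4 count=3
After op 7 (write(11)): arr=[3 21 2 1 11] head=1 tail=0 count=4
After op 8 (read()): arr=[3 21 2 1 11] head=2 tail=0 count=3
After op 9 (write(19)): arr=[19 21 2 1 11] head=2 tail=1 count=4
After op 10 (write(6)): arr=[19 6 2 1 11] head=2 tail=2 count=5
After op 11 (write(13)): arr=[19 6 13 1 11] head=3 tail=3 count=5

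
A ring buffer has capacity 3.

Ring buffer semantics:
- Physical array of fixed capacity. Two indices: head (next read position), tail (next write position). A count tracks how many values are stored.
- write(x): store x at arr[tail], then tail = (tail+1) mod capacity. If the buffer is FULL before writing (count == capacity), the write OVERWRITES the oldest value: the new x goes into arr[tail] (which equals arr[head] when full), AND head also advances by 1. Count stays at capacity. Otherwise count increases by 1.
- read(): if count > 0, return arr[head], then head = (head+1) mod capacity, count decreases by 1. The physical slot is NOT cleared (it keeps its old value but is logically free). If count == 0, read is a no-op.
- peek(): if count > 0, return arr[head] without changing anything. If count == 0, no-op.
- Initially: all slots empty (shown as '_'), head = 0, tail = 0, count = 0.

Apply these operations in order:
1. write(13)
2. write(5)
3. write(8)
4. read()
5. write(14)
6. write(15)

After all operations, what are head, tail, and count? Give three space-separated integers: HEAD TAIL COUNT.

Answer: 2 2 3

Derivation:
After op 1 (write(13)): arr=[13 _ _] head=0 tail=1 count=1
After op 2 (write(5)): arr=[13 5 _] head=0 tail=2 count=2
After op 3 (write(8)): arr=[13 5 8] head=0 tail=0 count=3
After op 4 (read()): arr=[13 5 8] head=1 tail=0 count=2
After op 5 (write(14)): arr=[14 5 8] head=1 tail=1 count=3
After op 6 (write(15)): arr=[14 15 8] head=2 tail=2 count=3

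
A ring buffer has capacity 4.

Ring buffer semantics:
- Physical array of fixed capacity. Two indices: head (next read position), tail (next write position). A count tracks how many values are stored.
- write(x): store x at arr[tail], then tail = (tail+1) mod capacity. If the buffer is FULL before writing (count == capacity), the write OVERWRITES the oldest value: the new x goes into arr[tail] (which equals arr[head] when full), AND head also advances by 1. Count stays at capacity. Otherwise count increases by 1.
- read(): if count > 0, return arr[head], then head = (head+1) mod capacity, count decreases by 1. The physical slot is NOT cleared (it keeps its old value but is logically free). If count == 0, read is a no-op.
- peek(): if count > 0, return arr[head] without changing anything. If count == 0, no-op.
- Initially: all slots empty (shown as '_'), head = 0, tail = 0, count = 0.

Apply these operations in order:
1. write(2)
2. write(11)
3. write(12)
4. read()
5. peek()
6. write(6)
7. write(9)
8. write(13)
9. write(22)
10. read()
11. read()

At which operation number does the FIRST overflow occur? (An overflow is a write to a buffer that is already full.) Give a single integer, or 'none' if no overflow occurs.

Answer: 8

Derivation:
After op 1 (write(2)): arr=[2 _ _ _] head=0 tail=1 count=1
After op 2 (write(11)): arr=[2 11 _ _] head=0 tail=2 count=2
After op 3 (write(12)): arr=[2 11 12 _] head=0 tail=3 count=3
After op 4 (read()): arr=[2 11 12 _] head=1 tail=3 count=2
After op 5 (peek()): arr=[2 11 12 _] head=1 tail=3 count=2
After op 6 (write(6)): arr=[2 11 12 6] head=1 tail=0 count=3
After op 7 (write(9)): arr=[9 11 12 6] head=1 tail=1 count=4
After op 8 (write(13)): arr=[9 13 12 6] head=2 tail=2 count=4
After op 9 (write(22)): arr=[9 13 22 6] head=3 tail=3 count=4
After op 10 (read()): arr=[9 13 22 6] head=0 tail=3 count=3
After op 11 (read()): arr=[9 13 22 6] head=1 tail=3 count=2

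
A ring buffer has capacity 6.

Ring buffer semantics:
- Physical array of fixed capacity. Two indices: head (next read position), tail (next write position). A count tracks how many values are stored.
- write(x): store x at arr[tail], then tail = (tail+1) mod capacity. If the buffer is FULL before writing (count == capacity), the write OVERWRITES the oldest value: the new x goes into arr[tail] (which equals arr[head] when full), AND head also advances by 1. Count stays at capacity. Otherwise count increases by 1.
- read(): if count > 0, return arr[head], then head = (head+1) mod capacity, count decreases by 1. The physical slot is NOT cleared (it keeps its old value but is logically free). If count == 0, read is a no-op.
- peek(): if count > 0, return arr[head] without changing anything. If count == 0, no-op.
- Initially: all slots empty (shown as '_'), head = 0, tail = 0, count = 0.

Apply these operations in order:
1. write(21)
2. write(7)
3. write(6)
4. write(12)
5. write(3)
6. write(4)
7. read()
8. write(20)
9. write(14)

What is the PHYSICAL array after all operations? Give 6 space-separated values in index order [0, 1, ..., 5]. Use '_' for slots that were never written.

After op 1 (write(21)): arr=[21 _ _ _ _ _] head=0 tail=1 count=1
After op 2 (write(7)): arr=[21 7 _ _ _ _] head=0 tail=2 count=2
After op 3 (write(6)): arr=[21 7 6 _ _ _] head=0 tail=3 count=3
After op 4 (write(12)): arr=[21 7 6 12 _ _] head=0 tail=4 count=4
After op 5 (write(3)): arr=[21 7 6 12 3 _] head=0 tail=5 count=5
After op 6 (write(4)): arr=[21 7 6 12 3 4] head=0 tail=0 count=6
After op 7 (read()): arr=[21 7 6 12 3 4] head=1 tail=0 count=5
After op 8 (write(20)): arr=[20 7 6 12 3 4] head=1 tail=1 count=6
After op 9 (write(14)): arr=[20 14 6 12 3 4] head=2 tail=2 count=6

Answer: 20 14 6 12 3 4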